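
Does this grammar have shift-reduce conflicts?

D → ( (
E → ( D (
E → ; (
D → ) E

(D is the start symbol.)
No shift-reduce conflicts

A shift-reduce conflict occurs when an LR(0) state has both:
  - a complete (reduce) item [A → α .] (dot at the end), and
  - a shift item [B → β . c γ] (dot before a terminal).

Augment with D' → D and build the canonical LR(0) collection (I0 = CLOSURE({[D' → . D]}), then GOTO on every symbol after a dot until no new states appear). It has 11 states:
  I0: { [D → . ( (], [D → . ) E], [D' → . D] }  — shift
  I1: { [D → ( . (] }  — shift
  I2: { [D → ) . E], [E → . ( D (], [E → . ; (] }  — shift
  I3: { [D' → D .] }  — accept
  I4: { [D → . ( (], [D → . ) E], [E → ( . D (] }  — shift
  I5: { [E → ; . (] }  — shift
  I6: { [D → ) E .] }  — reduce
  I7: { [E → ; ( .] }  — reduce
  I8: { [E → ( D . (] }  — shift
  I9: { [E → ( D ( .] }  — reduce
  I10: { [D → ( ( .] }  — reduce

No state contains both a complete item and a shift item.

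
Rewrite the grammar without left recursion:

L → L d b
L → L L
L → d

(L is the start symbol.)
L is directly left-recursive. The standard transformation for
  A → A α₁ | ... | A α_m | β₁ | ... | β_n
is
  A  → β₁ A' | ... | β_n A'
  A' → α₁ A' | ... | α_m A' | ε

L → d becomes L → d L'
L → L d b becomes L' → d b L'
L → L L becomes L' → L L'
Add L' → ε

Resulting grammar:
L → d L'
L' → d b L'
L' → L L'
L' → ε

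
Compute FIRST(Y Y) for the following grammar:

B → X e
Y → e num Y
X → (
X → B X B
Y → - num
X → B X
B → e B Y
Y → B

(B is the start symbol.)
{ '(', '-', 'e' }

FIRST sets of the non-terminals involved (from the grammar, by fixed-point iteration):
  FIRST(Y) = { '(', '-', 'e' }

To compute FIRST(Y Y), process the symbols left to right:
Symbol Y is a non-terminal. Add FIRST(Y) \ {ε} = { '(', '-', 'e' }
Y is not nullable (ε ∉ FIRST(Y)), so stop here.
FIRST(Y Y) = { '(', '-', 'e' }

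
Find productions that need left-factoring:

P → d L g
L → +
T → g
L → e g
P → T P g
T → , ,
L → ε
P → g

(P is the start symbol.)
No, left-factoring is not needed

Left-factoring is needed when two productions for the same non-terminal
share a common prefix on the right-hand side.

Productions for P:
  P → d L g
  P → T P g
  P → g
Productions for L:
  L → +
  L → e g
  L → ε
Productions for T:
  T → g
  T → , ,

No common prefixes found.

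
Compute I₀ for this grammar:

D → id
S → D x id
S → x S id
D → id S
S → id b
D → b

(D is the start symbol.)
First, augment the grammar with D' → D
I₀ = CLOSURE({ [D' → . D] }):
  [D' → . D] has the dot before D: add [D → . id], [D → . id S], [D → . b]
No further items can be added.

I₀ = { [D → . b], [D → . id S], [D → . id], [D' → . D] }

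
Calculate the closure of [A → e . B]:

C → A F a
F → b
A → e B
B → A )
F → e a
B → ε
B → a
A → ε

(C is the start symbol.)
{ [A → . e B], [A → .], [A → e . B], [B → . A )], [B → . a], [B → .] }

Start with: [A → e . B]
  [A → e . B] has the dot before B: add [B → . A )], [B → .], [B → . a]
  [B → . A )] has the dot before A: add [A → . e B], [A → .]
No further items can be added.

CLOSURE = { [A → . e B], [A → .], [A → e . B], [B → . A )], [B → . a], [B → .] }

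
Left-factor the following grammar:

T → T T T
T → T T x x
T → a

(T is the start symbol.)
Left-factoring transforms A → αβ₁ | αβ₂ into A → αA' and A' → β₁ | β₂
(α is the longest common prefix among the alternatives). Repeat until
no nonterminal has two alternatives with a common prefix.

Round 1: T has alternatives sharing prefix 'T T'. Introduce T': T → T T T'
  Add: T' → T
  Add: T' → x x

No remaining common prefixes — done.

Resulting grammar:
T → T T T'
T' → T
T' → x x
T → a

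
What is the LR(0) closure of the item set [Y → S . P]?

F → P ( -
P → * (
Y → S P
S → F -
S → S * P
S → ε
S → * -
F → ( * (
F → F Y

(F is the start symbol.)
To compute CLOSURE, for each item [A → α.Bβ] where B is a non-terminal, add [B → .γ] for all productions B → γ; repeat for the newly added items until nothing changes.

Start with: [Y → S . P]
  [Y → S . P] has the dot before P: add [P → . * (]
No further items can be added.

CLOSURE = { [P → . * (], [Y → S . P] }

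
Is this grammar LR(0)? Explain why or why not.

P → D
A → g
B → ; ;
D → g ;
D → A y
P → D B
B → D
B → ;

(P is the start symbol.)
A grammar is LR(0) if no state in the canonical LR(0) collection has:
  - both a shift item (dot before a terminal) and a complete item (shift-reduce conflict), or
  - two or more complete items (reduce-reduce conflict; the accept item [P' → P .] counts as a complete item here).

Augment with P' → P and build the canonical LR(0) collection (I0 = CLOSURE({[P' → . P]}), then GOTO on every symbol after a dot until no new states appear). It has 11 states:
  I0: { [A → . g], [D → . A y], [D → . g ;], [P → . D B], [P → . D], [P' → . P] }  — shift
  I1: { [D → A . y] }  — shift
  I2: { [A → . g], [B → . ; ;], [B → . ;], [B → . D], [D → . A y], [D → . g ;], [P → D . B], [P → D .] }  — shift, reduce
  I3: { [P' → P .] }  — accept
  I4: { [A → g .], [D → g . ;] }  — shift, reduce
  I5: { [D → g ; .] }  — reduce
  I6: { [B → ; . ;], [B → ; .] }  — shift, reduce
  I7: { [P → D B .] }  — reduce
  I8: { [B → D .] }  — reduce
  I9: { [B → ; ; .] }  — reduce
  I10: { [D → A y .] }  — reduce

Conflict in state I2:
  Shift-reduce conflict between [P → D .] and [A → . g]
So the grammar is NOT LR(0).

Answer: No. Shift-reduce conflict between [P → D .] and [A → . g]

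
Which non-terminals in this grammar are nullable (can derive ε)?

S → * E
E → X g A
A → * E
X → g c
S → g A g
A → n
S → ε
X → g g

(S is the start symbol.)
ε-productions: S → ε
So S is immediately nullable.
No further non-terminal can be added: every production for the remaining non-terminals contains a terminal or a non-nullable non-terminal.
Nullable = { 'S' }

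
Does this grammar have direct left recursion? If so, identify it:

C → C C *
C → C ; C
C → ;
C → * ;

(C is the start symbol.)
Direct left recursion occurs when N → N α for some non-terminal N (the right-hand side begins with the left-hand side itself).

C → C C *: LEFT RECURSIVE (starts with C)
C → C ; C: LEFT RECURSIVE (starts with C)
C → ;: starts with ';'
C → * ;: starts with '*'

The grammar has direct left recursion on: C.

Answer: Yes, C is left-recursive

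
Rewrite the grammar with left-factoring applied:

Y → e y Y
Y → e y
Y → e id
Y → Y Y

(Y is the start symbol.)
Left-factoring transforms A → αβ₁ | αβ₂ into A → αA' and A' → β₁ | β₂
(α is the longest common prefix among the alternatives). Repeat until
no nonterminal has two alternatives with a common prefix.

Round 1: Y has alternatives sharing prefix 'e'. Introduce Y': Y → e Y'
  Add: Y' → y Y
  Add: Y' → y
  Add: Y' → id

Round 2: Y' has alternatives sharing prefix 'y'. Introduce Y'': Y' → y Y''
  Add: Y'' → Y
  Add: Y'' → ε

No remaining common prefixes — done.

Resulting grammar:
Y → e Y'
Y' → y Y''
Y'' → Y
Y'' → ε
Y' → id
Y → Y Y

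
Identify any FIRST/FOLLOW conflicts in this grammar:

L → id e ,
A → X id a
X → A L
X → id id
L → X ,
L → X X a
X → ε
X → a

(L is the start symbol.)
Yes. X → A L with FOLLOW(X) on { 'a', 'id' }; X → id id with FOLLOW(X) on { 'id' }; X → a with FOLLOW(X) on { 'a' }

A FIRST/FOLLOW conflict occurs when a non-terminal N has a nullable alternative N → β (β ⇒* ε) and another alternative N → α with FIRST(α) ∩ FOLLOW(N) ≠ ∅: on such a lookahead the parser cannot decide between expanding α and letting N vanish via β.

Nullable non-terminals: X.
FIRST sets used below: FIRST(A) = { 'a', 'id' }

X: nullable alternative(s) X → ε; FOLLOW(X) = { ',', 'a', 'id' }
  X → A L: FIRST \ {ε} = { 'a', 'id' } — overlaps FOLLOW(X) on { 'a', 'id' }: CONFLICT
  X → id id: FIRST \ {ε} = { 'id' } — overlaps FOLLOW(X) on { 'id' }: CONFLICT
  X → ε: FIRST \ {ε} = { } — this is the only nullable alternative, skip
  X → a: FIRST \ {ε} = { 'a' } — overlaps FOLLOW(X) on { 'a' }: CONFLICT

A, L have no nullable alternative, so no FIRST/FOLLOW check is needed there.

So the grammar has 3 FIRST/FOLLOW conflicts (marked CONFLICT above).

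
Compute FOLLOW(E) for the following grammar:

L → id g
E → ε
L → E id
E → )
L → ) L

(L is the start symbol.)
{ 'id' }

To compute FOLLOW(E), find every occurrence of E on a right-hand side N → α E β: add FIRST(β) \ {ε}, and if β is empty or nullable also add FOLLOW(N). Iterate to a fixed point.

In L → E id: E is followed by id, add FIRST(id) \ {ε} = { 'id' }

Taking the union: FOLLOW(E) = { 'id' }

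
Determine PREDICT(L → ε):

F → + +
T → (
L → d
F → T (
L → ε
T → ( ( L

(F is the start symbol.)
{ '(' }

PREDICT(L → ε) = (FIRST(RHS) \ {ε}) ∪ (FOLLOW(L) if ε ∈ FIRST(RHS), i.e. RHS ⇒* ε)
The right-hand side is ε (FIRST(ε) = { ε }), so the predict set is FOLLOW(L) = { '(' }
PREDICT(L → ε) = { '(' }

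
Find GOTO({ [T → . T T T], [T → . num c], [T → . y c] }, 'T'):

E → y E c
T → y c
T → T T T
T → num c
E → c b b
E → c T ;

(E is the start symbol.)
GOTO(I, 'T') = CLOSURE({ [A → αX.β] : [A → α.Xβ] ∈ I, X = 'T' })

Items with dot before 'T', with the dot advanced:
  [T → . T T T] → [T → T . T T]
Closure of the advanced items:
  [T → T . T T] has the dot before T: add [T → . y c], [T → . T T T], [T → . num c]

GOTO = { [T → . T T T], [T → . num c], [T → . y c], [T → T . T T] }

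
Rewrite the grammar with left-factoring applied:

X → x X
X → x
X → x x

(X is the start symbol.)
X → x X'
X' → X
X' → ε
X' → x

Left-factoring transforms A → αβ₁ | αβ₂ into A → αA' and A' → β₁ | β₂
(α is the longest common prefix among the alternatives). Repeat until
no nonterminal has two alternatives with a common prefix.

Round 1: X has alternatives sharing prefix 'x'. Introduce X': X → x X'
  Add: X' → X
  Add: X' → ε
  Add: X' → x

No remaining common prefixes — done.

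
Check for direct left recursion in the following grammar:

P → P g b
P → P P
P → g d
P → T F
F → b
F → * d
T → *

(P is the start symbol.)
Yes, P is left-recursive

Direct left recursion occurs when N → N α for some non-terminal N (the right-hand side begins with the left-hand side itself).

P → P g b: LEFT RECURSIVE (starts with P)
P → P P: LEFT RECURSIVE (starts with P)
P → g d: starts with g
P → T F: starts with T
F → b: starts with b
F → * d: starts with '*'
T → *: starts with '*'

The grammar has direct left recursion on: P.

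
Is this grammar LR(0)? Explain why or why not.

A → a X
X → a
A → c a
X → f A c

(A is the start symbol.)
Yes, the grammar is LR(0)

A grammar is LR(0) if no state in the canonical LR(0) collection has:
  - both a shift item (dot before a terminal) and a complete item (shift-reduce conflict), or
  - two or more complete items (reduce-reduce conflict; the accept item [A' → A .] counts as a complete item here).

Augment with A' → A and build the canonical LR(0) collection (I0 = CLOSURE({[A' → . A]}), then GOTO on every symbol after a dot until no new states appear). It has 10 states:
  I0: { [A → . a X], [A → . c a], [A' → . A] }  — shift
  I1: { [A' → A .] }  — accept
  I2: { [A → a . X], [X → . a], [X → . f A c] }  — shift
  I3: { [A → c . a] }  — shift
  I4: { [A → c a .] }  — reduce
  I5: { [A → a X .] }  — reduce
  I6: { [X → a .] }  — reduce
  I7: { [A → . a X], [A → . c a], [X → f . A c] }  — shift
  I8: { [X → f A . c] }  — shift
  I9: { [X → f A c .] }  — reduce

Every state is either a pure shift/goto state or contains exactly one complete item and nothing to shift — no conflicts. The grammar is LR(0).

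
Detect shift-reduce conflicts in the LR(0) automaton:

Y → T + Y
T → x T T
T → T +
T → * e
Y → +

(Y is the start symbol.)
A shift-reduce conflict occurs when an LR(0) state has both:
  - a complete (reduce) item [A → α .] (dot at the end), and
  - a shift item [B → β . c γ] (dot before a terminal).

Augment with Y' → Y and build the canonical LR(0) collection (I0 = CLOSURE({[Y' → . Y]}), then GOTO on every symbol after a dot until no new states appear). It has 12 states:
  I0: { [T → . * e], [T → . T +], [T → . x T T], [Y → . +], [Y → . T + Y], [Y' → . Y] }  — shift
  I1: { [T → * . e] }  — shift
  I2: { [Y → + .] }  — reduce
  I3: { [T → T . +], [Y → T . + Y] }  — shift
  I4: { [Y' → Y .] }  — accept
  I5: { [T → . * e], [T → . T +], [T → . x T T], [T → x . T T] }  — shift
  I6: { [T → . * e], [T → . T +], [T → . x T T], [T → T . +], [T → x T . T] }  — shift
  I7: { [T → T + .] }  — reduce
  I8: { [T → T . +], [T → x T T .] }  — shift, reduce
  I9: { [T → . * e], [T → . T +], [T → . x T T], [T → T + .], [Y → . +], [Y → . T + Y], [Y → T + . Y] }  — shift, reduce
  I10: { [Y → T + Y .] }  — reduce
  I11: { [T → * e .] }  — reduce

I8 contains reduce item [T → x T T .] and shift item [T → T . +] — shift-reduce conflict.
I9 contains reduce item [T → T + .] and shift items [T → . * e], [T → . x T T], [Y → . +] — shift-reduce conflict.

Answer: Yes — I8: [T → x T T .] vs [T → T . +]; I9: [T → T + .] vs [T → . * e]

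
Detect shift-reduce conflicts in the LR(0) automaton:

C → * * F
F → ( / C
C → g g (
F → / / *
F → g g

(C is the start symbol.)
A shift-reduce conflict occurs when an LR(0) state has both:
  - a complete (reduce) item [A → α .] (dot at the end), and
  - a shift item [B → β . c γ] (dot before a terminal).

Augment with C' → C and build the canonical LR(0) collection (I0 = CLOSURE({[C' → . C]}), then GOTO on every symbol after a dot until no new states appear). It has 16 states:
  I0: { [C → . * * F], [C → . g g (], [C' → . C] }  — shift
  I1: { [C → * . * F] }  — shift
  I2: { [C' → C .] }  — accept
  I3: { [C → g . g (] }  — shift
  I4: { [C → g g . (] }  — shift
  I5: { [C → g g ( .] }  — reduce
  I6: { [C → * * . F], [F → . ( / C], [F → . / / *], [F → . g g] }  — shift
  I7: { [F → ( . / C] }  — shift
  I8: { [F → / . / *] }  — shift
  I9: { [C → * * F .] }  — reduce
  I10: { [F → g . g] }  — shift
  I11: { [F → g g .] }  — reduce
  I12: { [F → / / . *] }  — shift
  I13: { [F → / / * .] }  — reduce
  I14: { [C → . * * F], [C → . g g (], [F → ( / . C] }  — shift
  I15: { [F → ( / C .] }  — reduce

No state contains both a complete item and a shift item.

Answer: No shift-reduce conflicts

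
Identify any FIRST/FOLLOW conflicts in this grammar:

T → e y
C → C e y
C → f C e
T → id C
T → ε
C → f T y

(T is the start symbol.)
No FIRST/FOLLOW conflicts.

Nullable non-terminals: T.

T: nullable alternative(s) T → ε; FOLLOW(T) = { $, 'y' }
  T → e y: FIRST \ {ε} = { 'e' } — disjoint from FOLLOW(T)
  T → id C: FIRST \ {ε} = { 'id' } — disjoint from FOLLOW(T)
  T → ε: FIRST \ {ε} = { } — this is the only nullable alternative, skip

C has no nullable alternative, so no FIRST/FOLLOW check is needed there.

No FIRST/FOLLOW conflicts found.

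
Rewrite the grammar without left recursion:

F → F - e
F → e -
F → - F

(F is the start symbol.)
F → e - F'
F → - F F'
F' → - e F'
F' → ε

F is directly left-recursive. The standard transformation for
  A → A α₁ | ... | A α_m | β₁ | ... | β_n
is
  A  → β₁ A' | ... | β_n A'
  A' → α₁ A' | ... | α_m A' | ε

F → e - becomes F → e - F'
F → - F becomes F → - F F'
F → F - e becomes F' → - e F'
Add F' → ε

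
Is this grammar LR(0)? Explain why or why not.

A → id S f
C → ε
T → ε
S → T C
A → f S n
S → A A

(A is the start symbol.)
No. Shift-reduce conflict between [T → .] and [A → . f S n]

Augment with A' → A and build the canonical LR(0) collection (I0 = CLOSURE({[A' → . A]}), then GOTO on every symbol after a dot until no new states appear). It has 12 states:
  I0: { [A → . f S n], [A → . id S f], [A' → . A] }  — shift
  I1: { [A' → A .] }  — accept
  I2: { [A → . f S n], [A → . id S f], [A → f . S n], [S → . A A], [S → . T C], [T → .] }  — shift, reduce
  I3: { [A → . f S n], [A → . id S f], [A → id . S f], [S → . A A], [S → . T C], [T → .] }  — shift, reduce
  I4: { [A → . f S n], [A → . id S f], [S → A . A] }  — shift
  I5: { [A → id S . f] }  — shift
  I6: { [C → .], [S → T . C] }  — reduce
  I7: { [S → T C .] }  — reduce
  I8: { [A → id S f .] }  — reduce
  I9: { [S → A A .] }  — reduce
  I10: { [A → f S . n] }  — shift
  I11: { [A → f S n .] }  — reduce

Conflict in state I2:
  Shift-reduce conflict between [T → .] and [A → . f S n]
So the grammar is NOT LR(0).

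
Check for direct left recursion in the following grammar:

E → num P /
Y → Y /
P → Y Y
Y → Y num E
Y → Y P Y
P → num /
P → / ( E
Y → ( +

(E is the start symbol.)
E → num P /: starts with num
Y → Y /: LEFT RECURSIVE (starts with Y)
P → Y Y: starts with Y
Y → Y num E: LEFT RECURSIVE (starts with Y)
Y → Y P Y: LEFT RECURSIVE (starts with Y)
P → num /: starts with num
P → / ( E: starts with '/'
Y → ( +: starts with '('

The grammar has direct left recursion on: Y.

Answer: Yes, Y is left-recursive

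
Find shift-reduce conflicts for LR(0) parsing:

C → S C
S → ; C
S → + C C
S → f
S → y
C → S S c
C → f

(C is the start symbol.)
No shift-reduce conflicts

Augment with C' → C and build the canonical LR(0) collection (I0 = CLOSURE({[C' → . C]}), then GOTO on every symbol after a dot until no new states appear). It has 13 states:
  I0: { [C → . S C], [C → . S S c], [C → . f], [C' → . C], [S → . + C C], [S → . ; C], [S → . f], [S → . y] }  — shift
  I1: { [C → . S C], [C → . S S c], [C → . f], [S → + . C C], [S → . + C C], [S → . ; C], [S → . f], [S → . y] }  — shift
  I2: { [C → . S C], [C → . S S c], [C → . f], [S → . + C C], [S → . ; C], [S → . f], [S → . y], [S → ; . C] }  — shift
  I3: { [C' → C .] }  — accept
  I4: { [C → . S C], [C → . S S c], [C → . f], [C → S . C], [C → S . S c], [S → . + C C], [S → . ; C], [S → . f], [S → . y] }  — shift
  I5: { [C → f .], [S → f .] }  — 2 reduces
  I6: { [S → y .] }  — reduce
  I7: { [C → S C .] }  — reduce
  I8: { [C → . S C], [C → . S S c], [C → . f], [C → S . C], [C → S . S c], [C → S S . c], [S → . + C C], [S → . ; C], [S → . f], [S → . y] }  — shift
  I9: { [C → S S c .] }  — reduce
  I10: { [S → ; C .] }  — reduce
  I11: { [C → . S C], [C → . S S c], [C → . f], [S → + C . C], [S → . + C C], [S → . ; C], [S → . f], [S → . y] }  — shift
  I12: { [S → + C C .] }  — reduce

No state contains both a complete item and a shift item.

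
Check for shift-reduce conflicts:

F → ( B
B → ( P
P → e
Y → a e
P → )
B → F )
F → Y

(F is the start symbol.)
Augment with F' → F and build the canonical LR(0) collection (I0 = CLOSURE({[F' → . F]}), then GOTO on every symbol after a dot until no new states appear). It has 13 states:
  I0: { [F → . ( B], [F → . Y], [F' → . F], [Y → . a e] }  — shift
  I1: { [B → . ( P], [B → . F )], [F → ( . B], [F → . ( B], [F → . Y], [Y → . a e] }  — shift
  I2: { [F' → F .] }  — accept
  I3: { [F → Y .] }  — reduce
  I4: { [Y → a . e] }  — shift
  I5: { [Y → a e .] }  — reduce
  I6: { [B → ( . P], [B → . ( P], [B → . F )], [F → ( . B], [F → . ( B], [F → . Y], [P → . )], [P → . e], [Y → . a e] }  — shift
  I7: { [F → ( B .] }  — reduce
  I8: { [B → F . )] }  — shift
  I9: { [B → F ) .] }  — reduce
  I10: { [P → ) .] }  — reduce
  I11: { [B → ( P .] }  — reduce
  I12: { [P → e .] }  — reduce

No state contains both a complete item and a shift item.

Answer: No shift-reduce conflicts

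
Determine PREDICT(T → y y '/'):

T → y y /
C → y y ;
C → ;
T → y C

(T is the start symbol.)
{ 'y' }

PREDICT(T → y y '/') = (FIRST(RHS) \ {ε}) ∪ (FOLLOW(T) if ε ∈ FIRST(RHS), i.e. RHS ⇒* ε)
FIRST(y y '/') = { 'y' }
ε ∉ FIRST(y y '/'), so FOLLOW(T) is not added.
PREDICT(T → y y '/') = { 'y' }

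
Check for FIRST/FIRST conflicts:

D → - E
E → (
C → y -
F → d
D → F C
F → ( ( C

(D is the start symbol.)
FIRST sets of the non-terminals at (or reachable through a nullable prefix from) the front of some alternative:
  FIRST(F) = { '(', 'd' }

Productions for D:
  D → - E: FIRST = { '-' }
  D → F C: FIRST = { '(', 'd' }
Productions for F:
  F → d: FIRST = { 'd' }
  F → ( ( C: FIRST = { '(' }
E, C have only one production, so no FIRST/FIRST conflict is possible there.

All alternatives of each non-terminal have pairwise disjoint FIRST sets.

Answer: No FIRST/FIRST conflicts.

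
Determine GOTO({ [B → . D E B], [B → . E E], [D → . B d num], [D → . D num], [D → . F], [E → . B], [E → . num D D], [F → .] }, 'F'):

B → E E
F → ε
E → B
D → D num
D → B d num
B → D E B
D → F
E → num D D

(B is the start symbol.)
{ [D → F .] }

GOTO(I, 'F') = CLOSURE({ [A → αX.β] : [A → α.Xβ] ∈ I, X = 'F' })

Items with dot before 'F', with the dot advanced:
  [D → . F] → [D → F .]
Closure adds nothing (no advanced item has the dot before a non-terminal).

GOTO = { [D → F .] }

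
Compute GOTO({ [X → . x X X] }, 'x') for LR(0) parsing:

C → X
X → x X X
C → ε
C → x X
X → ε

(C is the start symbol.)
GOTO(I, 'x') = CLOSURE({ [A → αX.β] : [A → α.Xβ] ∈ I, X = 'x' })

Items with dot before 'x', with the dot advanced:
  [X → . x X X] → [X → x . X X]
Closure of the advanced items:
  [X → x . X X] has the dot before X: add [X → . x X X], [X → .]

GOTO = { [X → . x X X], [X → .], [X → x . X X] }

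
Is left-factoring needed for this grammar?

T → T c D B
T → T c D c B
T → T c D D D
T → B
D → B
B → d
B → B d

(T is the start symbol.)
Left-factoring is needed when two productions for the same non-terminal
share a common prefix on the right-hand side.

Productions for T:
  T → T c D B
  T → T c D c B
  T → T c D D D
  T → B
Productions for B:
  B → d
  B → B d

Found common prefix 'T c D' in productions for T

Answer: Yes, T has productions with common prefix 'T c D'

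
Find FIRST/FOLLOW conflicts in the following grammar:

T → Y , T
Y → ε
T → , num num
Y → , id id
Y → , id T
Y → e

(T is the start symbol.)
A FIRST/FOLLOW conflict occurs when a non-terminal N has a nullable alternative N → β (β ⇒* ε) and another alternative N → α with FIRST(α) ∩ FOLLOW(N) ≠ ∅: on such a lookahead the parser cannot decide between expanding α and letting N vanish via β.

Nullable non-terminals: Y.

Y: nullable alternative(s) Y → ε; FOLLOW(Y) = { ',' }
  Y → ε: FIRST \ {ε} = { } — this is the only nullable alternative, skip
  Y → , id id: FIRST \ {ε} = { ',' } — overlaps FOLLOW(Y) on { ',' }: CONFLICT
  Y → , id T: FIRST \ {ε} = { ',' } — overlaps FOLLOW(Y) on { ',' }: CONFLICT
  Y → e: FIRST \ {ε} = { 'e' } — disjoint from FOLLOW(Y)

T has no nullable alternative, so no FIRST/FOLLOW check is needed there.

So the grammar has 2 FIRST/FOLLOW conflicts (marked CONFLICT above).

Answer: Yes. Y → ',' id id with FOLLOW(Y) on { ',' }; Y → ',' id T with FOLLOW(Y) on { ',' }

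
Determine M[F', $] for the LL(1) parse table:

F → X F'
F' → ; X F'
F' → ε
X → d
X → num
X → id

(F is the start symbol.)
To find M[F', $], we find productions for F' where $ is in the predict set (PREDICT(N → α) = (FIRST(α) \ {ε}) ∪ (FOLLOW(N) if α ⇒* ε)).

Relevant sets:
  FOLLOW(F') = { $ }

F' → ; X F': PREDICT = { ';' }
F' → ε: PREDICT = { $ }
  $ is in predict set, so this production goes in M[F', $]

M[F', $] = F' → ε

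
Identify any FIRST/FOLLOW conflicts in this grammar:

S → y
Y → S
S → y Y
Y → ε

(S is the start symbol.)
Nullable non-terminals: Y.
FIRST sets used below: FIRST(S) = { 'y' }

Y: nullable alternative(s) Y → ε; FOLLOW(Y) = { $ }
  Y → S: FIRST \ {ε} = { 'y' } — disjoint from FOLLOW(Y)
  Y → ε: FIRST \ {ε} = { } — this is the only nullable alternative, skip

S has no nullable alternative, so no FIRST/FOLLOW check is needed there.

No FIRST/FOLLOW conflicts found.

Answer: No FIRST/FOLLOW conflicts.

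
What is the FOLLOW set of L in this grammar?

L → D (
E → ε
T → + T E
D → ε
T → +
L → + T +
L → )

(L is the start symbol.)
{ $ }

To compute FOLLOW(L), find every occurrence of L on a right-hand side N → α L β: add FIRST(β) \ {ε}, and if β is empty or nullable also add FOLLOW(N). Iterate to a fixed point.

L is the start symbol, so $ ∈ FOLLOW(L).
L does not occur on any right-hand side.

Taking the union: FOLLOW(L) = { $ }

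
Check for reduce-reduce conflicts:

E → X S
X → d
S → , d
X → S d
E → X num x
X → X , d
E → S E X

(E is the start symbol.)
Yes — I10: [S → , d .] vs [X → X , d .]; I12: [X → S d .] vs [X → d .]

A reduce-reduce conflict occurs when an LR(0) state has two complete items [A → α .] and [B → β .] — both call for a reduction, and with no lookahead the parser cannot choose between them.

Augment with E' → E and build the canonical LR(0) collection (I0 = CLOSURE({[E' → . E]}), then GOTO on every symbol after a dot until no new states appear). It has 19 states:
  I0: { [E → . S E X], [E → . X S], [E → . X num x], [E' → . E], [S → . , d], [X → . S d], [X → . X , d], [X → . d] }  — shift
  I1: { [S → , . d] }  — shift
  I2: { [E' → E .] }  — accept
  I3: { [E → . S E X], [E → . X S], [E → . X num x], [E → S . E X], [S → . , d], [X → . S d], [X → . X , d], [X → . d], [X → S . d] }  — shift
  I4: { [E → X . S], [E → X . num x], [S → . , d], [X → X . , d] }  — shift
  I5: { [X → d .] }  — reduce
  I6: { [S → , . d], [X → X , . d] }  — shift
  I7: { [E → X S .] }  — reduce
  I8: { [E → X num . x] }  — shift
  I9: { [E → X num x .] }  — reduce
  I10: { [S → , d .], [X → X , d .] }  — 2 reduces
  I11: { [E → S E . X], [S → . , d], [X → . S d], [X → . X , d], [X → . d] }  — shift
  I12: { [X → S d .], [X → d .] }  — 2 reduces
  I13: { [X → S . d] }  — shift
  I14: { [E → S E X .], [X → X . , d] }  — shift, reduce
  I15: { [X → X , . d] }  — shift
  I16: { [X → X , d .] }  — reduce
  I17: { [X → S d .] }  — reduce
  I18: { [S → , d .] }  — reduce

I10 contains complete items [S → , d .], [X → X , d .] — reduce-reduce conflict.
I12 contains complete items [X → S d .], [X → d .] — reduce-reduce conflict.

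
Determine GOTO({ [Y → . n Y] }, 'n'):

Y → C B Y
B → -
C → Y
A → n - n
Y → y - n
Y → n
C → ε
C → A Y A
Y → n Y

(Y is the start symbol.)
{ [A → . n - n], [C → . A Y A], [C → . Y], [C → .], [Y → . C B Y], [Y → . n Y], [Y → . n], [Y → . y - n], [Y → n . Y] }

GOTO(I, 'n') = CLOSURE({ [A → αX.β] : [A → α.Xβ] ∈ I, X = 'n' })

Items with dot before 'n', with the dot advanced:
  [Y → . n Y] → [Y → n . Y]
Closure of the advanced items:
  [Y → n . Y] has the dot before Y: add [Y → . C B Y], [Y → . y - n], [Y → . n], [Y → . n Y]
  [Y → . C B Y] has the dot before C: add [C → . Y], [C → .], [C → . A Y A]
  [C → . A Y A] has the dot before A: add [A → . n - n]

GOTO = { [A → . n - n], [C → . A Y A], [C → . Y], [C → .], [Y → . C B Y], [Y → . n Y], [Y → . n], [Y → . y - n], [Y → n . Y] }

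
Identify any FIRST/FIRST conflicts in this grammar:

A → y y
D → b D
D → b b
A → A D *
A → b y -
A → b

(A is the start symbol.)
Yes. A → y y / A → A D '*' on { 'y' }; A → A D '*' / A → b y '-' on { 'b' }; A → A D '*' / A → b on { 'b' }; A → b y '-' / A → b on { 'b' }; D → b D / D → b b on { 'b' }

FIRST sets of the non-terminals at (or reachable through a nullable prefix from) the front of some alternative:
  FIRST(A) = { 'b', 'y' }

Productions for A:
  A → y y: FIRST = { 'y' }
  A → A D *: FIRST = { 'b', 'y' }
  A → b y -: FIRST = { 'b' }
  A → b: FIRST = { 'b' }
Productions for D:
  D → b D: FIRST = { 'b' }
  D → b b: FIRST = { 'b' }

Conflict for A: A → y y and A → A D *
  Overlap: { 'y' }
Conflict for A: A → A D * and A → b y -
  Overlap: { 'b' }
Conflict for A: A → A D * and A → b
  Overlap: { 'b' }
Conflict for A: A → b y - and A → b
  Overlap: { 'b' }
Conflict for D: D → b D and D → b b
  Overlap: { 'b' }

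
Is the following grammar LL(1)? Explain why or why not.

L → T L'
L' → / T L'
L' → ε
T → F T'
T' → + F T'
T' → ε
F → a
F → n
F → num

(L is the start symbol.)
Yes, the grammar is LL(1).

Relevant sets:
  FOLLOW(L') = { $ }
  FOLLOW(T') = { $, '/' }

For L':
  PREDICT(L' → '/' T L') = { '/' }
  PREDICT(L' → ε) = { $ }
For T':
  PREDICT(T' → '+' F T') = { '+' }
  PREDICT(T' → ε) = { $, '/' }
For F:
  PREDICT(F → a) = { 'a' }
  PREDICT(F → n) = { 'n' }
  PREDICT(F → num) = { 'num' }
L, T have a single production, so nothing to check there.

All predict sets are disjoint. The grammar IS LL(1).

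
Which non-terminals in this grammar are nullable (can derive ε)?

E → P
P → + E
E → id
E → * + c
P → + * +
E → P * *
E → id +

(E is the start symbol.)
None

A non-terminal is nullable if it can derive ε (the empty string): either it has an ε-production, or it has a production whose right-hand side consists entirely of nullable non-terminals.

There are no ε-productions, so no non-terminal can derive ε.
No non-terminals are nullable.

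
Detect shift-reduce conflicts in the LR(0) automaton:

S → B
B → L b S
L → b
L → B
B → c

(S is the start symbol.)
No shift-reduce conflicts

A shift-reduce conflict occurs when an LR(0) state has both:
  - a complete (reduce) item [A → α .] (dot at the end), and
  - a shift item [B → β . c γ] (dot before a terminal).

Augment with S' → S and build the canonical LR(0) collection (I0 = CLOSURE({[S' → . S]}), then GOTO on every symbol after a dot until no new states appear). It has 8 states:
  I0: { [B → . L b S], [B → . c], [L → . B], [L → . b], [S → . B], [S' → . S] }  — shift
  I1: { [L → B .], [S → B .] }  — 2 reduces
  I2: { [B → L . b S] }  — shift
  I3: { [S' → S .] }  — accept
  I4: { [L → b .] }  — reduce
  I5: { [B → c .] }  — reduce
  I6: { [B → . L b S], [B → . c], [B → L b . S], [L → . B], [L → . b], [S → . B] }  — shift
  I7: { [B → L b S .] }  — reduce

No state contains both a complete item and a shift item.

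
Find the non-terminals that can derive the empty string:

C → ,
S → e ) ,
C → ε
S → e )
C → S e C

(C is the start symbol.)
ε-productions: C → ε
So C is immediately nullable.
No further non-terminal can be added: every production for the remaining non-terminals contains a terminal or a non-nullable non-terminal.
Nullable = { 'C' }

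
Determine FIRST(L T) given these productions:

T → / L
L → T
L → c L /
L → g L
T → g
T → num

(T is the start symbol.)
FIRST sets of the non-terminals involved (from the grammar, by fixed-point iteration):
  FIRST(L) = { '/', 'c', 'g', 'num' }

To compute FIRST(L T), process the symbols left to right:
Symbol L is a non-terminal. Add FIRST(L) \ {ε} = { '/', 'c', 'g', 'num' }
L is not nullable (ε ∉ FIRST(L)), so stop here.
FIRST(L T) = { '/', 'c', 'g', 'num' }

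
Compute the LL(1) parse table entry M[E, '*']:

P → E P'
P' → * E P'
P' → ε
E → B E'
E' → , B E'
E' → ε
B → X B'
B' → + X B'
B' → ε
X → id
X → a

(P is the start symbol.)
To find M[E, '*'], we find productions for E where '*' is in the predict set (PREDICT(N → α) = (FIRST(α) \ {ε}) ∪ (FOLLOW(N) if α ⇒* ε)).

Relevant sets:
  FIRST(B) = { 'a', 'id' }

E → B E': PREDICT = { 'a', 'id' }

M[E, '*'] is empty (no production applies)

Answer: Empty (error entry)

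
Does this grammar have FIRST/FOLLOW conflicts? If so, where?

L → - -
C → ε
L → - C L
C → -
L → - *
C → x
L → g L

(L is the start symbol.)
Yes. C → '-' with FOLLOW(C) on { '-' }

A FIRST/FOLLOW conflict occurs when a non-terminal N has a nullable alternative N → β (β ⇒* ε) and another alternative N → α with FIRST(α) ∩ FOLLOW(N) ≠ ∅: on such a lookahead the parser cannot decide between expanding α and letting N vanish via β.

Nullable non-terminals: C.

C: nullable alternative(s) C → ε; FOLLOW(C) = { '-', 'g' }
  C → ε: FIRST \ {ε} = { } — this is the only nullable alternative, skip
  C → -: FIRST \ {ε} = { '-' } — overlaps FOLLOW(C) on { '-' }: CONFLICT
  C → x: FIRST \ {ε} = { 'x' } — disjoint from FOLLOW(C)

L has no nullable alternative, so no FIRST/FOLLOW check is needed there.

So the grammar has 1 FIRST/FOLLOW conflict (marked CONFLICT above).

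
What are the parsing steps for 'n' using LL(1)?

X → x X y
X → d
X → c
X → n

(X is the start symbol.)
Stack is shown with the top on the left.

Stack  Input  Action
--------------------
X $    n $    output X → n
n $    n $    match 'n'
$      $      accept

The string is accepted.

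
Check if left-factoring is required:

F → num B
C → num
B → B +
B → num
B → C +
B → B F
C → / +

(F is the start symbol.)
Yes, B has productions with common prefix 'B'

Left-factoring is needed when two productions for the same non-terminal
share a common prefix on the right-hand side.

Productions for C:
  C → num
  C → / +
Productions for B:
  B → B +
  B → num
  B → C +
  B → B F

Found common prefix 'B' in productions for B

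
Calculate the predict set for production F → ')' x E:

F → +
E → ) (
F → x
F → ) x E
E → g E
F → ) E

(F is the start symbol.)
{ ')' }

PREDICT(F → ')' x E) = (FIRST(RHS) \ {ε}) ∪ (FOLLOW(F) if ε ∈ FIRST(RHS), i.e. RHS ⇒* ε)
FIRST(')' x E) = { ')' }
ε ∉ FIRST(')' x E), so FOLLOW(F) is not added.
PREDICT(F → ')' x E) = { ')' }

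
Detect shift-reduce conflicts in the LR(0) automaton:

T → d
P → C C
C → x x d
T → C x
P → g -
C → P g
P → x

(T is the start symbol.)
Yes — I6: [P → x .] vs [C → x . x d]; I11: [P → C C .] vs [C → . x x d]; I12: [P → x .] vs [C → x . x d]

Augment with T' → T and build the canonical LR(0) collection (I0 = CLOSURE({[T' → . T]}), then GOTO on every symbol after a dot until no new states appear). It has 13 states:
  I0: { [C → . P g], [C → . x x d], [P → . C C], [P → . g -], [P → . x], [T → . C x], [T → . d], [T' → . T] }  — shift
  I1: { [C → . P g], [C → . x x d], [P → . C C], [P → . g -], [P → . x], [P → C . C], [T → C . x] }  — shift
  I2: { [C → P . g] }  — shift
  I3: { [T' → T .] }  — accept
  I4: { [T → d .] }  — reduce
  I5: { [P → g . -] }  — shift
  I6: { [C → x . x d], [P → x .] }  — shift, reduce
  I7: { [C → x x . d] }  — shift
  I8: { [C → x x d .] }  — reduce
  I9: { [P → g - .] }  — reduce
  I10: { [C → P g .] }  — reduce
  I11: { [C → . P g], [C → . x x d], [P → . C C], [P → . g -], [P → . x], [P → C . C], [P → C C .] }  — shift, reduce
  I12: { [C → x . x d], [P → x .], [T → C x .] }  — shift, 2 reduces

I6 contains reduce item [P → x .] and shift item [C → x . x d] — shift-reduce conflict.
I11 contains reduce item [P → C C .] and shift items [C → . x x d], [P → . g -], [P → . x] — shift-reduce conflict.
I12 contains reduce items [P → x .], [T → C x .] and shift item [C → x . x d] — shift-reduce conflict.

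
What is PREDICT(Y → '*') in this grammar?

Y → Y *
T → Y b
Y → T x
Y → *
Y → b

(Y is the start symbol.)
{ '*' }

PREDICT(Y → '*') = (FIRST(RHS) \ {ε}) ∪ (FOLLOW(Y) if ε ∈ FIRST(RHS), i.e. RHS ⇒* ε)
FIRST('*') = { '*' }
ε ∉ FIRST('*'), so FOLLOW(Y) is not added.
PREDICT(Y → '*') = { '*' }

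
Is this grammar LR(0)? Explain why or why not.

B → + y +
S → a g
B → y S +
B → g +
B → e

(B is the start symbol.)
Augment with B' → B and build the canonical LR(0) collection (I0 = CLOSURE({[B' → . B]}), then GOTO on every symbol after a dot until no new states appear). It has 13 states:
  I0: { [B → . + y +], [B → . e], [B → . g +], [B → . y S +], [B' → . B] }  — shift
  I1: { [B → + . y +] }  — shift
  I2: { [B' → B .] }  — accept
  I3: { [B → e .] }  — reduce
  I4: { [B → g . +] }  — shift
  I5: { [B → y . S +], [S → . a g] }  — shift
  I6: { [B → y S . +] }  — shift
  I7: { [S → a . g] }  — shift
  I8: { [S → a g .] }  — reduce
  I9: { [B → y S + .] }  — reduce
  I10: { [B → g + .] }  — reduce
  I11: { [B → + y . +] }  — shift
  I12: { [B → + y + .] }  — reduce

Every state is either a pure shift/goto state or contains exactly one complete item and nothing to shift — no conflicts. The grammar is LR(0).

Answer: Yes, the grammar is LR(0)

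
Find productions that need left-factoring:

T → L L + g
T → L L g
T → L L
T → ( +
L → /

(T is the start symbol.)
Left-factoring is needed when two productions for the same non-terminal
share a common prefix on the right-hand side.

Productions for T:
  T → L L + g
  T → L L g
  T → L L
  T → ( +

Found common prefix 'L L' in productions for T

Answer: Yes, T has productions with common prefix 'L L'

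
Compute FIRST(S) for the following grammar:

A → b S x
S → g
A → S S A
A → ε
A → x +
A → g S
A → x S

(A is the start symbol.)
To compute FIRST(S), examine every production with S on the left-hand side, reading each right-hand side left to right until a non-nullable symbol is reached.

From S → g:
  - g is a terminal: add 'g' and stop

Collecting: FIRST(S) = { 'g' }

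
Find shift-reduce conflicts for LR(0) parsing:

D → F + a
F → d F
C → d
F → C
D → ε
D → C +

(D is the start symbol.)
A shift-reduce conflict occurs when an LR(0) state has both:
  - a complete (reduce) item [A → α .] (dot at the end), and
  - a shift item [B → β . c γ] (dot before a terminal).

Augment with D' → D and build the canonical LR(0) collection (I0 = CLOSURE({[D' → . D]}), then GOTO on every symbol after a dot until no new states appear). It has 10 states:
  I0: { [C → . d], [D → . C +], [D → . F + a], [D → .], [D' → . D], [F → . C], [F → . d F] }  — shift, reduce
  I1: { [D → C . +], [F → C .] }  — shift, reduce
  I2: { [D' → D .] }  — accept
  I3: { [D → F . + a] }  — shift
  I4: { [C → . d], [C → d .], [F → . C], [F → . d F], [F → d . F] }  — shift, reduce
  I5: { [F → C .] }  — reduce
  I6: { [F → d F .] }  — reduce
  I7: { [D → F + . a] }  — shift
  I8: { [D → F + a .] }  — reduce
  I9: { [D → C + .] }  — reduce

I0 contains reduce item [D → .] and shift items [C → . d], [F → . d F] — shift-reduce conflict.
I1 contains reduce item [F → C .] and shift item [D → C . +] — shift-reduce conflict.
I4 contains reduce item [C → d .] and shift items [C → . d], [F → . d F] — shift-reduce conflict.

Answer: Yes — I0: [D → .] vs [C → . d]; I1: [F → C .] vs [D → C . +]; I4: [C → d .] vs [C → . d]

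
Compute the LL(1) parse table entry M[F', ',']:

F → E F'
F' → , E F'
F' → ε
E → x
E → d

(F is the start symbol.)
F' → , E F'

To find M[F', ','], we find productions for F' where ',' is in the predict set (PREDICT(N → α) = (FIRST(α) \ {ε}) ∪ (FOLLOW(N) if α ⇒* ε)).

Relevant sets:
  FOLLOW(F') = { $ }

F' → , E F': PREDICT = { ',' }
  ',' is in predict set, so this production goes in M[F', ',']
F' → ε: PREDICT = { $ }

M[F', ','] = F' → , E F'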